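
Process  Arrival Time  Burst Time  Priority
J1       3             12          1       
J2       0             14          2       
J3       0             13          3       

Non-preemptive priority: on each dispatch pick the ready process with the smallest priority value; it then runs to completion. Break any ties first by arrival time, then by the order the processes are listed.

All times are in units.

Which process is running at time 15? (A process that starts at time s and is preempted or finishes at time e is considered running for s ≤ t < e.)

Schedule: | J2 0-14 | J1 14-26 | J3 26-39 |
Completion: J1=26  J2=14  J3=39
Turnaround (C−A): J1=23  J2=14  J3=39

J1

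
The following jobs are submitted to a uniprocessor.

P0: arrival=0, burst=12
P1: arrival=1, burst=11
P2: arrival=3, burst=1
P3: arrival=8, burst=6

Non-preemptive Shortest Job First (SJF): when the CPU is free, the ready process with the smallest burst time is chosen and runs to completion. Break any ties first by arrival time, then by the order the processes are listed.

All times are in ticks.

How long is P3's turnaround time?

Gantt: | P0 0-12 | P2 12-13 | P3 13-19 | P1 19-30 |
Completion: P0=12  P1=30  P2=13  P3=19
Turnaround (C−A): P0=12  P1=29  P2=10  P3=11
Turnaround(P3) = completion − arrival = 19 − 8 = 11

11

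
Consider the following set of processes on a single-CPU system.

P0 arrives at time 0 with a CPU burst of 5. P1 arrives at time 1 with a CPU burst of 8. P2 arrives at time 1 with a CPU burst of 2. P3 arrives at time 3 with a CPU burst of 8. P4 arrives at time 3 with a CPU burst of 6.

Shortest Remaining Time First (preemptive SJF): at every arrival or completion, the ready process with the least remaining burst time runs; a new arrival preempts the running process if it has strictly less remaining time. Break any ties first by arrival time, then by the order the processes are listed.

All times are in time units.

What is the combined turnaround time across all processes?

Timeline: | P0 0-1 | P2 1-3 | P0 3-7 | P4 7-13 | P1 13-21 | P3 21-29 |
Completion: P0=7  P1=21  P2=3  P3=29  P4=13
Turnaround = completion − arrival: P0=7, P1=20, P2=2, P3=26, P4=10
Total turnaround = 7 + 20 + 2 + 26 + 10 = 65

65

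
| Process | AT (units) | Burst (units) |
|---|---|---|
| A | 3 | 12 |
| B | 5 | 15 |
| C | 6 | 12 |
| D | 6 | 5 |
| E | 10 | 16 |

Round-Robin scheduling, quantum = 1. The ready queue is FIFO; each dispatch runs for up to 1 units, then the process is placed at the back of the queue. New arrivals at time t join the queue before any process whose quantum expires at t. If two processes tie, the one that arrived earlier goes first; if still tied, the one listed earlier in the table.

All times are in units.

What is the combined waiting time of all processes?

162

Schedule: | idle 0-3 | A 3-5 | B 5-6 | A 6-7 | C 7-8 | D 8-9 | B 9-10 | A 10-11 | C 11-12 | D 12-13 | E 13-14 | B 14-15 | A 15-16 | C 16-17 | D 17-18 | E 18-19 | B 19-20 | A 20-21 | C 21-22 | D 22-23 | E 23-24 | B 24-25 | A 25-26 | C 26-27 | D 27-28 | E 28-29 | B 29-30 | A 30-31 | C 31-32 | E 32-33 | B 33-34 | A 34-35 | C 35-36 | E 36-37 | B 37-38 | A 38-39 | C 39-40 | E 40-41 | B 41-42 | A 42-43 | C 43-44 | E 44-45 | B 45-46 | A 46-47 | C 47-48 | E 48-49 | B 49-50 | C 50-51 | E 51-52 | B 52-53 | C 53-54 | E 54-55 | B 55-56 | E 56-57 | B 57-58 | E 58-59 | B 59-60 | E 60-63 |
Completion: A=47  B=60  C=54  D=28  E=63
Waiting = turnaround − burst: A=32, B=40, C=36, D=17, E=37
Total waiting = 32 + 40 + 36 + 17 + 37 = 162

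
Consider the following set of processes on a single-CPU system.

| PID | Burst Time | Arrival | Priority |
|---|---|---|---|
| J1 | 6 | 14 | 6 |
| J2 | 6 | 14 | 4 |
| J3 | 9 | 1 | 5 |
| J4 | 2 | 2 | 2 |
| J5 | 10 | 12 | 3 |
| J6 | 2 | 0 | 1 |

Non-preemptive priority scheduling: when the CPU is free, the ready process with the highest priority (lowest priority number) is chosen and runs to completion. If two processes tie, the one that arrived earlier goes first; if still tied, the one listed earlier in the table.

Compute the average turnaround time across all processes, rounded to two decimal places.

10.50

Timeline: | J6 0-2 | J4 2-4 | J3 4-13 | J5 13-23 | J2 23-29 | J1 29-35 |
Completion: J1=35  J2=29  J3=13  J4=4  J5=23  J6=2
Turnaround (C−A): J1=21  J2=15  J3=12  J4=2  J5=11  J6=2
Turnaround times: J1=21, J2=15, J3=12, J4=2, J5=11, J6=2
Average turnaround = (21+15+12+2+11+2) / 6 = 63/6 = 10.50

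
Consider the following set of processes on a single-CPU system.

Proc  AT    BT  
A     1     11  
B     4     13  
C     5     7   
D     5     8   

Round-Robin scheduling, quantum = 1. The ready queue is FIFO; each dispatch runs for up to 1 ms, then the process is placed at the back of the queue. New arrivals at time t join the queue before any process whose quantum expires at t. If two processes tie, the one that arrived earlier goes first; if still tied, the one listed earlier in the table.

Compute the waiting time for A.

22

Schedule: | idle 0-1 | A 1-4 | B 4-5 | A 5-6 | C 6-7 | D 7-8 | B 8-9 | A 9-10 | C 10-11 | D 11-12 | B 12-13 | A 13-14 | C 14-15 | D 15-16 | B 16-17 | A 17-18 | C 18-19 | D 19-20 | B 20-21 | A 21-22 | C 22-23 | D 23-24 | B 24-25 | A 25-26 | C 26-27 | D 27-28 | B 28-29 | A 29-30 | C 30-31 | D 31-32 | B 32-33 | A 33-34 | D 34-35 | B 35-40 |
Completion: A=34  B=40  C=31  D=35
Turnaround (C−A): A=33  B=36  C=26  D=30
Waiting(A) = turnaround − burst = 33 − 11 = 22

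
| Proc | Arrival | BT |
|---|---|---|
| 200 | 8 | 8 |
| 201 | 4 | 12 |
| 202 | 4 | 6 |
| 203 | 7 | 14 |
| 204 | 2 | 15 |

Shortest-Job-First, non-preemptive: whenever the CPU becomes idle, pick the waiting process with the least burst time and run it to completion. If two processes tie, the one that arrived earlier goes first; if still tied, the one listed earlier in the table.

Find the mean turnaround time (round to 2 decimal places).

Schedule: | idle 0-2 | 204 2-17 | 202 17-23 | 200 23-31 | 201 31-43 | 203 43-57 |
Completion: 200=31  201=43  202=23  203=57  204=17
Turnaround times: 200=23, 201=39, 202=19, 203=50, 204=15
Average turnaround = (23+39+19+50+15) / 5 = 146/5 = 29.20

29.20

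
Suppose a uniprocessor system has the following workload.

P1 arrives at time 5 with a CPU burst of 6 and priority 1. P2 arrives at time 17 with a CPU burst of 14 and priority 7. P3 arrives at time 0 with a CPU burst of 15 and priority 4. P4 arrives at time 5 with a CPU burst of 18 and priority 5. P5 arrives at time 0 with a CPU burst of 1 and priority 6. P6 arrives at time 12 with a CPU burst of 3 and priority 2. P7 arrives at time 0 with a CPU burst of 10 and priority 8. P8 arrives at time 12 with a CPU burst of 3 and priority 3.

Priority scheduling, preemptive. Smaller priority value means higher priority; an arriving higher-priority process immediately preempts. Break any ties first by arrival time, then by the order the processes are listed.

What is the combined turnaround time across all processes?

Schedule: | P3 0-5 | P1 5-11 | P3 11-12 | P6 12-15 | P8 15-18 | P3 18-27 | P4 27-45 | P5 45-46 | P2 46-60 | P7 60-70 |
Completion: P1=11  P2=60  P3=27  P4=45  P5=46  P6=15  P7=70  P8=18
Turnaround (C−A): P1=6  P2=43  P3=27  P4=40  P5=46  P6=3  P7=70  P8=6
Turnaround = completion − arrival: P1=6, P2=43, P3=27, P4=40, P5=46, P6=3, P7=70, P8=6
Total turnaround = 6 + 43 + 27 + 40 + 46 + 3 + 70 + 6 = 241

241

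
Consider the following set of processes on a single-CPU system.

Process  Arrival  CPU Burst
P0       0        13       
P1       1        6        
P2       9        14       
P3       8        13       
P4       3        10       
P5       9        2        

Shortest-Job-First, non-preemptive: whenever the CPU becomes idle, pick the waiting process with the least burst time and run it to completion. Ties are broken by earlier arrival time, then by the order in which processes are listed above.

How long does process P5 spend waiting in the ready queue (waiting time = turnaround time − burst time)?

Timeline: | P0 0-13 | P5 13-15 | P1 15-21 | P4 21-31 | P3 31-44 | P2 44-58 |
Completion: P0=13  P1=21  P2=58  P3=44  P4=31  P5=15
Turnaround (C−A): P0=13  P1=20  P2=49  P3=36  P4=28  P5=6
Waiting(P5) = turnaround − burst = 6 − 2 = 4

4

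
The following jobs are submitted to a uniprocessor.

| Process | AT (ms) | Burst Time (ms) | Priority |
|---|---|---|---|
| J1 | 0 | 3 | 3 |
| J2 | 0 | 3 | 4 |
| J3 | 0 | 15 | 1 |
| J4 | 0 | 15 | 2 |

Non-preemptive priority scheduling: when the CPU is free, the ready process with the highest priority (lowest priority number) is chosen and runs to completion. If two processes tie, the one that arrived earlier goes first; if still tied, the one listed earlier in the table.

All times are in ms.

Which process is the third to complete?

Schedule: | J3 0-15 | J4 15-30 | J1 30-33 | J2 33-36 |
Completion: J1=33  J2=36  J3=15  J4=30
Turnaround (C−A): J1=33  J2=36  J3=15  J4=30
Finish order: J3 → J4 → J1 → J2

J1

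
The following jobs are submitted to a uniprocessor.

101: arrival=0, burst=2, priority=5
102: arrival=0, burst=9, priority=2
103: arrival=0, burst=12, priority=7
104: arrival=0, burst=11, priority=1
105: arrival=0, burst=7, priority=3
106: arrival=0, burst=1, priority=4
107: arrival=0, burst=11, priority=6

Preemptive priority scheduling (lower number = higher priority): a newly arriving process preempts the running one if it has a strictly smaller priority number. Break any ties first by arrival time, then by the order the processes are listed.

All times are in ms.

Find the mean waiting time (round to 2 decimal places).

22.43

Timeline: | 104 0-11 | 102 11-20 | 105 20-27 | 106 27-28 | 101 28-30 | 107 30-41 | 103 41-53 |
Completion: 101=30  102=20  103=53  104=11  105=27  106=28  107=41
Waiting times: 101=28, 102=11, 103=41, 104=0, 105=20, 106=27, 107=30
Average waiting = (28+11+41+0+20+27+30) / 7 = 157/7 = 22.43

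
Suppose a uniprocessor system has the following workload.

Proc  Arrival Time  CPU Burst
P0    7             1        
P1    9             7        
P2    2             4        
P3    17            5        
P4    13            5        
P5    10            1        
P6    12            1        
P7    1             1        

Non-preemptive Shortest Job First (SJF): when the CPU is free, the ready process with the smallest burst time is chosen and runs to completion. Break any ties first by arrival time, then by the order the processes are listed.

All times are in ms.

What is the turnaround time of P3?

11

Gantt: | idle 0-1 | P7 1-2 | P2 2-6 | idle 6-7 | P0 7-8 | idle 8-9 | P1 9-16 | P5 16-17 | P6 17-18 | P4 18-23 | P3 23-28 |
Completion: P0=8  P1=16  P2=6  P3=28  P4=23  P5=17  P6=18  P7=2
Turnaround (C−A): P0=1  P1=7  P2=4  P3=11  P4=10  P5=7  P6=6  P7=1
Turnaround(P3) = completion − arrival = 28 − 17 = 11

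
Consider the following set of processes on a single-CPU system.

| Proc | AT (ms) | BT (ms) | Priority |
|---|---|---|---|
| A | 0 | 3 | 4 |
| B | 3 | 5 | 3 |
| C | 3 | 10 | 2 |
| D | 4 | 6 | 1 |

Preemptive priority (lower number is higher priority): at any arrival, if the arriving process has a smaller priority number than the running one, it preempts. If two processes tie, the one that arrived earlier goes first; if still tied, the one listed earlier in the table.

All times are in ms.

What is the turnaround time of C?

Gantt: | A 0-3 | C 3-4 | D 4-10 | C 10-19 | B 19-24 |
Completion: A=3  B=24  C=19  D=10
Turnaround (C−A): A=3  B=21  C=16  D=6
Turnaround(C) = completion − arrival = 19 − 3 = 16

16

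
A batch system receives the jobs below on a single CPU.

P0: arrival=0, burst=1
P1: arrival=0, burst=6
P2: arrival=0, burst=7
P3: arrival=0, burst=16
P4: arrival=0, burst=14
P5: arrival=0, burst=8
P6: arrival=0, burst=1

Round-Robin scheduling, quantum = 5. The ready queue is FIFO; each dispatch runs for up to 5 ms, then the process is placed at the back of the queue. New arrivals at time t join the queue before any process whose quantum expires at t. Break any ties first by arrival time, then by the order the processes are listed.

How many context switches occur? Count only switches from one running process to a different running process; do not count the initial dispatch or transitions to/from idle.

Gantt: | P0 0-1 | P1 1-6 | P2 6-11 | P3 11-16 | P4 16-21 | P5 21-26 | P6 26-27 | P1 27-28 | P2 28-30 | P3 30-35 | P4 35-40 | P5 40-43 | P3 43-48 | P4 48-52 | P3 52-53 |
Completion: P0=1  P1=28  P2=30  P3=53  P4=52  P5=43  P6=27
Turnaround (C−A): P0=1  P1=28  P2=30  P3=53  P4=52  P5=43  P6=27

14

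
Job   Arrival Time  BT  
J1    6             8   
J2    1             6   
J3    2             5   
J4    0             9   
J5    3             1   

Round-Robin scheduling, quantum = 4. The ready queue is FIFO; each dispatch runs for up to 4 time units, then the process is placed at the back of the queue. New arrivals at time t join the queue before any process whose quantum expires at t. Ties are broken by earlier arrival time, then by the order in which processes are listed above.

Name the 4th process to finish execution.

J4

Gantt: | J4 0-4 | J2 4-8 | J3 8-12 | J5 12-13 | J4 13-17 | J1 17-21 | J2 21-23 | J3 23-24 | J4 24-25 | J1 25-29 |
Completion: J1=29  J2=23  J3=24  J4=25  J5=13
Finish order: J5 → J2 → J3 → J4 → J1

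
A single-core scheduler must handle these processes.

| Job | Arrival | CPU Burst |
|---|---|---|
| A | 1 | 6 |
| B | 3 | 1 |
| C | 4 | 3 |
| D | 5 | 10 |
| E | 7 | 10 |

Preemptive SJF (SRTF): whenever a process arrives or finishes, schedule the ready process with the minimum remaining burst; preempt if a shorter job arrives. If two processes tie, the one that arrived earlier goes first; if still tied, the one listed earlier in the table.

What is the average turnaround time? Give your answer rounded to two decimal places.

Schedule: | idle 0-1 | A 1-3 | B 3-4 | C 4-7 | A 7-11 | D 11-21 | E 21-31 |
Completion: A=11  B=4  C=7  D=21  E=31
Turnaround (C−A): A=10  B=1  C=3  D=16  E=24
Turnaround times: A=10, B=1, C=3, D=16, E=24
Average turnaround = (10+1+3+16+24) / 5 = 54/5 = 10.80

10.80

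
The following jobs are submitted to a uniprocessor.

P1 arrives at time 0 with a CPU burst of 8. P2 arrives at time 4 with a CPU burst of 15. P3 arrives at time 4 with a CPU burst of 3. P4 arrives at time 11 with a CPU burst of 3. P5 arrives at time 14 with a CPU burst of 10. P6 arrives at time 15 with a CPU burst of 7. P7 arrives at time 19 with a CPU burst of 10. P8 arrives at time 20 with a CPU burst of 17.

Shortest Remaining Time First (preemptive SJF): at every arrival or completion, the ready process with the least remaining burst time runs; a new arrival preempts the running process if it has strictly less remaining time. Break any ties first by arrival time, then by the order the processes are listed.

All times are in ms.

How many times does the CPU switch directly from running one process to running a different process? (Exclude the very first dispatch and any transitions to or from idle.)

Schedule: | P1 0-4 | P3 4-7 | P1 7-11 | P4 11-14 | P5 14-15 | P6 15-22 | P5 22-31 | P7 31-41 | P2 41-56 | P8 56-73 |
Completion: P1=11  P2=56  P3=7  P4=14  P5=31  P6=22  P7=41  P8=73

9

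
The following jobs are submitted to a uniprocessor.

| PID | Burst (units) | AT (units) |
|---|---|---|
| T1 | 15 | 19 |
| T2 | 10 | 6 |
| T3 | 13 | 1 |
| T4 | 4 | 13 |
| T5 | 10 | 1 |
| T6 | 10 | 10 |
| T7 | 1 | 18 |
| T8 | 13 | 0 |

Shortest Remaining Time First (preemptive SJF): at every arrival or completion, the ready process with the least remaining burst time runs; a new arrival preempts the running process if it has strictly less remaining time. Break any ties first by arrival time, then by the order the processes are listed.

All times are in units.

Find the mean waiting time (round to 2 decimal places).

Timeline: | T8 0-1 | T5 1-11 | T2 11-13 | T4 13-17 | T2 17-18 | T7 18-19 | T2 19-26 | T6 26-36 | T8 36-48 | T3 48-61 | T1 61-76 |
Completion: T1=76  T2=26  T3=61  T4=17  T5=11  T6=36  T7=19  T8=48
Turnaround (C−A): T1=57  T2=20  T3=60  T4=4  T5=10  T6=26  T7=1  T8=48
Waiting times: T1=42, T2=10, T3=47, T4=0, T5=0, T6=16, T7=0, T8=35
Average waiting = (42+10+47+0+0+16+0+35) / 8 = 150/8 = 18.75

18.75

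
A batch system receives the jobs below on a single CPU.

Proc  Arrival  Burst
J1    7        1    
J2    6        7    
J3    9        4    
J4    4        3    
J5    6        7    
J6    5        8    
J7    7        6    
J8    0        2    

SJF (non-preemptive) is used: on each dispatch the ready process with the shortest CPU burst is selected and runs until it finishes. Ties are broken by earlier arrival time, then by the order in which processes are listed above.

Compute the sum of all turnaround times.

Timeline: | J8 0-2 | idle 2-4 | J4 4-7 | J1 7-8 | J7 8-14 | J3 14-18 | J2 18-25 | J5 25-32 | J6 32-40 |
Completion: J1=8  J2=25  J3=18  J4=7  J5=32  J6=40  J7=14  J8=2
Turnaround (C−A): J1=1  J2=19  J3=9  J4=3  J5=26  J6=35  J7=7  J8=2
Turnaround = completion − arrival: J1=1, J2=19, J3=9, J4=3, J5=26, J6=35, J7=7, J8=2
Total turnaround = 1 + 19 + 9 + 3 + 26 + 35 + 7 + 2 = 102

102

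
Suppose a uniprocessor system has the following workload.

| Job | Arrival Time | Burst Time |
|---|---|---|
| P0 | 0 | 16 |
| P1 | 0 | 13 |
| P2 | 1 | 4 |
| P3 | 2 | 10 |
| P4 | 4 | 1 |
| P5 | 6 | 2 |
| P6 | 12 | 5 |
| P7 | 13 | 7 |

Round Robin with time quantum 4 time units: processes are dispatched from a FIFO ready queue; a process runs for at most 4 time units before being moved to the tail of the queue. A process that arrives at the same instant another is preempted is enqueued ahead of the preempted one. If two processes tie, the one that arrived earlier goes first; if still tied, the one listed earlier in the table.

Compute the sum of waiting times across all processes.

223

Timeline: | P0 0-4 | P1 4-8 | P2 8-12 | P3 12-16 | P4 16-17 | P0 17-21 | P5 21-23 | P1 23-27 | P6 27-31 | P7 31-35 | P3 35-39 | P0 39-43 | P1 43-47 | P6 47-48 | P7 48-51 | P3 51-53 | P0 53-57 | P1 57-58 |
Completion: P0=57  P1=58  P2=12  P3=53  P4=17  P5=23  P6=48  P7=51
Turnaround (C−A): P0=57  P1=58  P2=11  P3=51  P4=13  P5=17  P6=36  P7=38
Waiting = turnaround − burst: P0=41, P1=45, P2=7, P3=41, P4=12, P5=15, P6=31, P7=31
Total waiting = 41 + 45 + 7 + 41 + 12 + 15 + 31 + 31 = 223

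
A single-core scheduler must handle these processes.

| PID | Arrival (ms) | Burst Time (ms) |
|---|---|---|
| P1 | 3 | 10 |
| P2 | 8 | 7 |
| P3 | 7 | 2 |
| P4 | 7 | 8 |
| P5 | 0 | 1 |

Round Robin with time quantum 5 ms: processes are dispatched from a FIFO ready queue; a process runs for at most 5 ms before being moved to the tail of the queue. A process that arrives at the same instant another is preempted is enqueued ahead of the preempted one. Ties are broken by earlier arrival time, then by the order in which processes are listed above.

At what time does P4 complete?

Gantt: | P5 0-1 | idle 1-3 | P1 3-8 | P3 8-10 | P4 10-15 | P2 15-20 | P1 20-25 | P4 25-28 | P2 28-30 |
Completion: P1=25  P2=30  P3=10  P4=28  P5=1

28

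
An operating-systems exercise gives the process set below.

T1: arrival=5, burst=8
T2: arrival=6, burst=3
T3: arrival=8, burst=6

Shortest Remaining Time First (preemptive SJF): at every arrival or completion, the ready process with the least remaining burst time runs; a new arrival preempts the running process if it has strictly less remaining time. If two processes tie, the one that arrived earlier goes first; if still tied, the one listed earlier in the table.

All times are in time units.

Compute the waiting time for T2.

0

Schedule: | idle 0-5 | T1 5-6 | T2 6-9 | T3 9-15 | T1 15-22 |
Completion: T1=22  T2=9  T3=15
Turnaround (C−A): T1=17  T2=3  T3=7
Waiting(T2) = turnaround − burst = 3 − 3 = 0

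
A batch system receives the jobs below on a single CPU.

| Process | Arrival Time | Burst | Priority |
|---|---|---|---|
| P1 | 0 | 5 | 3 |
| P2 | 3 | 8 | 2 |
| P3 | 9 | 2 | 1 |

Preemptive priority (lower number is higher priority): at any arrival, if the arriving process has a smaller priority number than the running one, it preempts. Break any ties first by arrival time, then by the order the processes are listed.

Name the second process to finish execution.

Timeline: | P1 0-3 | P2 3-9 | P3 9-11 | P2 11-13 | P1 13-15 |
Completion: P1=15  P2=13  P3=11
Turnaround (C−A): P1=15  P2=10  P3=2
Finish order: P3 → P2 → P1

P2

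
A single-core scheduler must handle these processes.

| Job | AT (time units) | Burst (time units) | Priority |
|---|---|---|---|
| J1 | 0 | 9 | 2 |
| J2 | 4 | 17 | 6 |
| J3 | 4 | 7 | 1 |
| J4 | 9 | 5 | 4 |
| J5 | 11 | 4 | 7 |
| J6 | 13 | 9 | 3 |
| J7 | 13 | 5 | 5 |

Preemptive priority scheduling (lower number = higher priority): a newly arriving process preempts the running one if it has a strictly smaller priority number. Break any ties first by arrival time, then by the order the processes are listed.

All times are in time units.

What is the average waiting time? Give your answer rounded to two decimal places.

16.43

Schedule: | J1 0-4 | J3 4-11 | J1 11-16 | J6 16-25 | J4 25-30 | J7 30-35 | J2 35-52 | J5 52-56 |
Completion: J1=16  J2=52  J3=11  J4=30  J5=56  J6=25  J7=35
Waiting times: J1=7, J2=31, J3=0, J4=16, J5=41, J6=3, J7=17
Average waiting = (7+31+0+16+41+3+17) / 7 = 115/7 = 16.43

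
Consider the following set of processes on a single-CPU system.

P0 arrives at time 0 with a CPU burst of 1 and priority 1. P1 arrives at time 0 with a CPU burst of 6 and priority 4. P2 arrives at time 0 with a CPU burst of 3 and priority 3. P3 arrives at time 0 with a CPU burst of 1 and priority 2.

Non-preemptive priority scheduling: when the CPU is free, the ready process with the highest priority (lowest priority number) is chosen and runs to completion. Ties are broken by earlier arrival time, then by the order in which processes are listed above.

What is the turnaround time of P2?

Timeline: | P0 0-1 | P3 1-2 | P2 2-5 | P1 5-11 |
Completion: P0=1  P1=11  P2=5  P3=2
Turnaround (C−A): P0=1  P1=11  P2=5  P3=2
Turnaround(P2) = completion − arrival = 5 − 0 = 5

5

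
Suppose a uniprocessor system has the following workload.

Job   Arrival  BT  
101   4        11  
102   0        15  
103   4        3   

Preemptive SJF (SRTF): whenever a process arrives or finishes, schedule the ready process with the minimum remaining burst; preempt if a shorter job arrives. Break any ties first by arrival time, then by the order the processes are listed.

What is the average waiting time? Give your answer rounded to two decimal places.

5.67

Schedule: | 102 0-4 | 103 4-7 | 102 7-18 | 101 18-29 |
Completion: 101=29  102=18  103=7
Turnaround (C−A): 101=25  102=18  103=3
Waiting times: 101=14, 102=3, 103=0
Average waiting = (14+3+0) / 3 = 17/3 = 5.67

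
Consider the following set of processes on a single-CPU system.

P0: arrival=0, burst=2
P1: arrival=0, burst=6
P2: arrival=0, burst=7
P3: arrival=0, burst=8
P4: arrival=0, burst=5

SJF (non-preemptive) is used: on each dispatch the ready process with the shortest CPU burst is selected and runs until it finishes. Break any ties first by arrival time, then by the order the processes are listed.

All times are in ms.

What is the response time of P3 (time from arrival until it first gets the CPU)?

Gantt: | P0 0-2 | P4 2-7 | P1 7-13 | P2 13-20 | P3 20-28 |
Completion: P0=2  P1=13  P2=20  P3=28  P4=7
Turnaround (C−A): P0=2  P1=13  P2=20  P3=28  P4=7
Response(P3) = first start − arrival = 20 − 0 = 20

20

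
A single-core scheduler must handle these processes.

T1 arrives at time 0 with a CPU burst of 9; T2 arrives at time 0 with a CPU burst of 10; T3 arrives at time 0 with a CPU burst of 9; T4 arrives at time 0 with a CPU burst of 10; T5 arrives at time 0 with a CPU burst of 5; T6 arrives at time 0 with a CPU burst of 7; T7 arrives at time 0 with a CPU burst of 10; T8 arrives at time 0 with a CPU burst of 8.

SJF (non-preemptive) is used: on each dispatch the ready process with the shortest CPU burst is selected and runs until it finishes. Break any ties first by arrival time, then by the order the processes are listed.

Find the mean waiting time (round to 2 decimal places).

26.25

Schedule: | T5 0-5 | T6 5-12 | T8 12-20 | T1 20-29 | T3 29-38 | T2 38-48 | T4 48-58 | T7 58-68 |
Completion: T1=29  T2=48  T3=38  T4=58  T5=5  T6=12  T7=68  T8=20
Waiting times: T1=20, T2=38, T3=29, T4=48, T5=0, T6=5, T7=58, T8=12
Average waiting = (20+38+29+48+0+5+58+12) / 8 = 210/8 = 26.25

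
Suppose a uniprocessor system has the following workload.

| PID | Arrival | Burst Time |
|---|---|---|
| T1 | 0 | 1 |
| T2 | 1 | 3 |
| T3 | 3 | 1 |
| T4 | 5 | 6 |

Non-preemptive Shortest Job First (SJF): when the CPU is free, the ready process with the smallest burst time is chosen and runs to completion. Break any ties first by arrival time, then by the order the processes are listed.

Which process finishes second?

Schedule: | T1 0-1 | T2 1-4 | T3 4-5 | T4 5-11 |
Completion: T1=1  T2=4  T3=5  T4=11
Finish order: T1 → T2 → T3 → T4

T2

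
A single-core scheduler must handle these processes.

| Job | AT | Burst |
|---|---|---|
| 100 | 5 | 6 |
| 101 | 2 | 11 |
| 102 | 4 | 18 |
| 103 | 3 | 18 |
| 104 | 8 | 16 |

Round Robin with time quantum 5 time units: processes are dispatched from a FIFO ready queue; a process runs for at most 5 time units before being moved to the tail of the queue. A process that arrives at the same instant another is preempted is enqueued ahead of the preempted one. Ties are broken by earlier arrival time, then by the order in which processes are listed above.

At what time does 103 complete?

Gantt: | idle 0-2 | 101 2-7 | 103 7-12 | 102 12-17 | 100 17-22 | 101 22-27 | 104 27-32 | 103 32-37 | 102 37-42 | 100 42-43 | 101 43-44 | 104 44-49 | 103 49-54 | 102 54-59 | 104 59-64 | 103 64-67 | 102 67-70 | 104 70-71 |
Completion: 100=43  101=44  102=70  103=67  104=71
Turnaround (C−A): 100=38  101=42  102=66  103=64  104=63

67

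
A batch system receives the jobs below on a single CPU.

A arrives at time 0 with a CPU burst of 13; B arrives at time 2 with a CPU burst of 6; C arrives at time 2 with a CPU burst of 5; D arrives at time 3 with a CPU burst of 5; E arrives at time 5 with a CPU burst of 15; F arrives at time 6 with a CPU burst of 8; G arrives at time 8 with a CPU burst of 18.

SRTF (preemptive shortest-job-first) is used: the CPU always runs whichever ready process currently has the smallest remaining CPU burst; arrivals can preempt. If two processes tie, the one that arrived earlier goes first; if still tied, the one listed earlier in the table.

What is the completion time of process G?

70

Timeline: | A 0-2 | C 2-7 | D 7-12 | B 12-18 | F 18-26 | A 26-37 | E 37-52 | G 52-70 |
Completion: A=37  B=18  C=7  D=12  E=52  F=26  G=70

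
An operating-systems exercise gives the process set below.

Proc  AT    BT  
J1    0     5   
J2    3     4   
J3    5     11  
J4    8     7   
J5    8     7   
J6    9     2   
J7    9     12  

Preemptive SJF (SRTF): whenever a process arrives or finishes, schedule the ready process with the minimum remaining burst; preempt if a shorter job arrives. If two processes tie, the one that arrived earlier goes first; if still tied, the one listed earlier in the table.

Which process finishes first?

J1

Schedule: | J1 0-5 | J2 5-9 | J6 9-11 | J4 11-18 | J5 18-25 | J3 25-36 | J7 36-48 |
Completion: J1=5  J2=9  J3=36  J4=18  J5=25  J6=11  J7=48
Turnaround (C−A): J1=5  J2=6  J3=31  J4=10  J5=17  J6=2  J7=39
Finish order: J1 → J2 → J6 → J4 → J5 → J3 → J7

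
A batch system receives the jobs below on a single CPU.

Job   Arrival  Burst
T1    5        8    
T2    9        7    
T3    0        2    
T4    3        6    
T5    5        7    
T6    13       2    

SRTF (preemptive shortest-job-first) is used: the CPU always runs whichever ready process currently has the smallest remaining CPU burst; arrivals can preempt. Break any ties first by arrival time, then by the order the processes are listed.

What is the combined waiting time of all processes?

Schedule: | T3 0-2 | idle 2-3 | T4 3-9 | T5 9-13 | T6 13-15 | T5 15-18 | T2 18-25 | T1 25-33 |
Completion: T1=33  T2=25  T3=2  T4=9  T5=18  T6=15
Waiting = turnaround − burst: T1=20, T2=9, T3=0, T4=0, T5=6, T6=0
Total waiting = 20 + 9 + 0 + 0 + 6 + 0 = 35

35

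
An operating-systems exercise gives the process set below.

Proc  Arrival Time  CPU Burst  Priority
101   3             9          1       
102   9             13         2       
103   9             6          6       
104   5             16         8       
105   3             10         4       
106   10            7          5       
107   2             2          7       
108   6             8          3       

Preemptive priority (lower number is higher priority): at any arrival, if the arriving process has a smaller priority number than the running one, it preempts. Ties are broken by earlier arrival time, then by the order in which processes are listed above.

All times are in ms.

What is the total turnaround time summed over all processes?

302

Gantt: | idle 0-2 | 107 2-3 | 101 3-12 | 102 12-25 | 108 25-33 | 105 33-43 | 106 43-50 | 103 50-56 | 107 56-57 | 104 57-73 |
Completion: 101=12  102=25  103=56  104=73  105=43  106=50  107=57  108=33
Turnaround = completion − arrival: 101=9, 102=16, 103=47, 104=68, 105=40, 106=40, 107=55, 108=27
Total turnaround = 9 + 16 + 47 + 68 + 40 + 40 + 55 + 27 = 302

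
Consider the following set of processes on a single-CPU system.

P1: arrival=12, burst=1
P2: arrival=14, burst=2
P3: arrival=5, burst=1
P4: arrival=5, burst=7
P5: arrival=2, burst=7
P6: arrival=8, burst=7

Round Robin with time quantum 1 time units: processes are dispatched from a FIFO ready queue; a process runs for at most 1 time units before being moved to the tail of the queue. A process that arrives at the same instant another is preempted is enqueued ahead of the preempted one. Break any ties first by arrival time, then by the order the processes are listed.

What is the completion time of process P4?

Schedule: | idle 0-2 | P5 2-5 | P3 5-6 | P4 6-7 | P5 7-8 | P4 8-9 | P6 9-10 | P5 10-11 | P4 11-12 | P6 12-13 | P5 13-14 | P1 14-15 | P4 15-16 | P6 16-17 | P2 17-18 | P5 18-19 | P4 19-20 | P6 20-21 | P2 21-22 | P4 22-23 | P6 23-24 | P4 24-25 | P6 25-27 |
Completion: P1=15  P2=22  P3=6  P4=25  P5=19  P6=27
Turnaround (C−A): P1=3  P2=8  P3=1  P4=20  P5=17  P6=19

25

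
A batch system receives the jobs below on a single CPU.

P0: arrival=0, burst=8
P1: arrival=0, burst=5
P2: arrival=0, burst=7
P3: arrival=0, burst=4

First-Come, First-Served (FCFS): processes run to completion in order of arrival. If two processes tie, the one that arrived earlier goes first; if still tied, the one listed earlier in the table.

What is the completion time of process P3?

Gantt: | P0 0-8 | P1 8-13 | P2 13-20 | P3 20-24 |
Completion: P0=8  P1=13  P2=20  P3=24

24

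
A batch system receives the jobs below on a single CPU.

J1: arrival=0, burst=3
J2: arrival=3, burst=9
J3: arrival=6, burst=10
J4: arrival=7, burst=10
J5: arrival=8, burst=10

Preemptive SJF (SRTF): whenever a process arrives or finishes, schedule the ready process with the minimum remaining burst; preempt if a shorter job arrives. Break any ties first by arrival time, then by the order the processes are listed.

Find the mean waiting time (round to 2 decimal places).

9.00

Timeline: | J1 0-3 | J2 3-12 | J3 12-22 | J4 22-32 | J5 32-42 |
Completion: J1=3  J2=12  J3=22  J4=32  J5=42
Turnaround (C−A): J1=3  J2=9  J3=16  J4=25  J5=34
Waiting times: J1=0, J2=0, J3=6, J4=15, J5=24
Average waiting = (0+0+6+15+24) / 5 = 45/5 = 9.00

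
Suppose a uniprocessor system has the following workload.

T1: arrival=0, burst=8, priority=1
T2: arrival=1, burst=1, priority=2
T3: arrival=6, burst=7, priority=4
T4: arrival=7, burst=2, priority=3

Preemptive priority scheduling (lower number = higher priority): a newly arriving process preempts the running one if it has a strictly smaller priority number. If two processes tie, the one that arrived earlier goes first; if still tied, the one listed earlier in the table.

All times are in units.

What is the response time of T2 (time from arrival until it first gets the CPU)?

Timeline: | T1 0-8 | T2 8-9 | T4 9-11 | T3 11-18 |
Completion: T1=8  T2=9  T3=18  T4=11
Turnaround (C−A): T1=8  T2=8  T3=12  T4=4
Response(T2) = first start − arrival = 8 − 1 = 7

7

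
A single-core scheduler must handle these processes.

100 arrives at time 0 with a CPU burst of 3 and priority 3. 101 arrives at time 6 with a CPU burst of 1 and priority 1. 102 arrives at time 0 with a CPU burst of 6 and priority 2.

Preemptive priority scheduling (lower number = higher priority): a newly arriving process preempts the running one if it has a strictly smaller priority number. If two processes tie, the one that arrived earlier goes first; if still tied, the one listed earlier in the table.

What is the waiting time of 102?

Timeline: | 102 0-6 | 101 6-7 | 100 7-10 |
Completion: 100=10  101=7  102=6
Waiting(102) = turnaround − burst = 6 − 6 = 0

0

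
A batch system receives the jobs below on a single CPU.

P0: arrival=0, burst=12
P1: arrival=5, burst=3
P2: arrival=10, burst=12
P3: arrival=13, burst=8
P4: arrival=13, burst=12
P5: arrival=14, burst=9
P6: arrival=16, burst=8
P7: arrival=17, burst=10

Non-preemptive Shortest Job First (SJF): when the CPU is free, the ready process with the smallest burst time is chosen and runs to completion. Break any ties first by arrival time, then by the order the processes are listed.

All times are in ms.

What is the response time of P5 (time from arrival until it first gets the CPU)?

Gantt: | P0 0-12 | P1 12-15 | P3 15-23 | P6 23-31 | P5 31-40 | P7 40-50 | P2 50-62 | P4 62-74 |
Completion: P0=12  P1=15  P2=62  P3=23  P4=74  P5=40  P6=31  P7=50
Turnaround (C−A): P0=12  P1=10  P2=52  P3=10  P4=61  P5=26  P6=15  P7=33
Response(P5) = first start − arrival = 31 − 14 = 17

17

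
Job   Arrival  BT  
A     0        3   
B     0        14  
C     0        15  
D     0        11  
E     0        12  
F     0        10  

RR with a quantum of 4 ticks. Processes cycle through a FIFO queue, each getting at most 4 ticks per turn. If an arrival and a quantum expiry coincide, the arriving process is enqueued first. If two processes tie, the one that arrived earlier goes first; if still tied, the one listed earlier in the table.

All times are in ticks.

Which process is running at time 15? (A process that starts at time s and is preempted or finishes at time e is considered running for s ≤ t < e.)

E

Timeline: | A 0-3 | B 3-7 | C 7-11 | D 11-15 | E 15-19 | F 19-23 | B 23-27 | C 27-31 | D 31-35 | E 35-39 | F 39-43 | B 43-47 | C 47-51 | D 51-54 | E 54-58 | F 58-60 | B 60-62 | C 62-65 |
Completion: A=3  B=62  C=65  D=54  E=58  F=60
Turnaround (C−A): A=3  B=62  C=65  D=54  E=58  F=60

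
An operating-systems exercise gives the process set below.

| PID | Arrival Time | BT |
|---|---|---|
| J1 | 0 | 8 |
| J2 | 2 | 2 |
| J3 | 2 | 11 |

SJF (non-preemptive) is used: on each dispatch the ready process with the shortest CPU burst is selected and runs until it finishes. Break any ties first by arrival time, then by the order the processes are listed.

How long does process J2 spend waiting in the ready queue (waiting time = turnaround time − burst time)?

6

Timeline: | J1 0-8 | J2 8-10 | J3 10-21 |
Completion: J1=8  J2=10  J3=21
Waiting(J2) = turnaround − burst = 8 − 2 = 6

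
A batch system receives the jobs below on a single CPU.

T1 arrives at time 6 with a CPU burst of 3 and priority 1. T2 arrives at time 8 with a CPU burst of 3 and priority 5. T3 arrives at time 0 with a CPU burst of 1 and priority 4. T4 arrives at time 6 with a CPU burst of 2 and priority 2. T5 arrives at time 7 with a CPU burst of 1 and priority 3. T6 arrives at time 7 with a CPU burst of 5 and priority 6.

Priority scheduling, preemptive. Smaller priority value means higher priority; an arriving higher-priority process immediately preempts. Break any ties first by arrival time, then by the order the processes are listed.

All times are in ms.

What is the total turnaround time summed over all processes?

34

Gantt: | T3 0-1 | idle 1-6 | T1 6-9 | T4 9-11 | T5 11-12 | T2 12-15 | T6 15-20 |
Completion: T1=9  T2=15  T3=1  T4=11  T5=12  T6=20
Turnaround (C−A): T1=3  T2=7  T3=1  T4=5  T5=5  T6=13
Turnaround = completion − arrival: T1=3, T2=7, T3=1, T4=5, T5=5, T6=13
Total turnaround = 3 + 7 + 1 + 5 + 5 + 13 = 34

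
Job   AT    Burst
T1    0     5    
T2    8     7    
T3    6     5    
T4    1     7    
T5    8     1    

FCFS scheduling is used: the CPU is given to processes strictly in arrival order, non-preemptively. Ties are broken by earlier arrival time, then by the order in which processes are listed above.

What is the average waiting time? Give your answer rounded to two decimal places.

Schedule: | T1 0-5 | T4 5-12 | T3 12-17 | T2 17-24 | T5 24-25 |
Completion: T1=5  T2=24  T3=17  T4=12  T5=25
Waiting times: T1=0, T2=9, T3=6, T4=4, T5=16
Average waiting = (0+9+6+4+16) / 5 = 35/5 = 7.00

7.00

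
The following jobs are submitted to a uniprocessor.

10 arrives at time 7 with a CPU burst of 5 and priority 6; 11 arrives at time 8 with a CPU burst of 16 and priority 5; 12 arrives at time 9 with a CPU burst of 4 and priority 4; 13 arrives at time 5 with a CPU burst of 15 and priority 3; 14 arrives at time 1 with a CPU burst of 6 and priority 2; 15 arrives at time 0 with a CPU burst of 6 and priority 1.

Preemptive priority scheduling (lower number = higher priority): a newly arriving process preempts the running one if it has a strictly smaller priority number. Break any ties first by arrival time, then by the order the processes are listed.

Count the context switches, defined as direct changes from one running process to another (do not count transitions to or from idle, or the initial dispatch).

5

Timeline: | 15 0-6 | 14 6-12 | 13 12-27 | 12 27-31 | 11 31-47 | 10 47-52 |
Completion: 10=52  11=47  12=31  13=27  14=12  15=6
Turnaround (C−A): 10=45  11=39  12=22  13=22  14=11  15=6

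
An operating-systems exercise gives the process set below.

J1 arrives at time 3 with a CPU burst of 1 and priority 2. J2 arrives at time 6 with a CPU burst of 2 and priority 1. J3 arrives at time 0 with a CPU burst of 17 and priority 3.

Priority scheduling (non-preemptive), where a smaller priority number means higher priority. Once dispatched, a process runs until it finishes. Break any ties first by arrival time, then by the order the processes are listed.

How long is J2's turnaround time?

13

Gantt: | J3 0-17 | J2 17-19 | J1 19-20 |
Completion: J1=20  J2=19  J3=17
Turnaround(J2) = completion − arrival = 19 − 6 = 13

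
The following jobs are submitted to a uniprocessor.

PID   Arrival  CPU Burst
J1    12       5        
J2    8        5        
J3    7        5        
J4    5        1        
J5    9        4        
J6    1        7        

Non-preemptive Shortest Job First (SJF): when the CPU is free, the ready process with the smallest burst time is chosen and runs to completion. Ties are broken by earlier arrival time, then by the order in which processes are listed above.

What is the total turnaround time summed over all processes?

57

Schedule: | idle 0-1 | J6 1-8 | J4 8-9 | J5 9-13 | J3 13-18 | J2 18-23 | J1 23-28 |
Completion: J1=28  J2=23  J3=18  J4=9  J5=13  J6=8
Turnaround (C−A): J1=16  J2=15  J3=11  J4=4  J5=4  J6=7
Turnaround = completion − arrival: J1=16, J2=15, J3=11, J4=4, J5=4, J6=7
Total turnaround = 16 + 15 + 11 + 4 + 4 + 7 = 57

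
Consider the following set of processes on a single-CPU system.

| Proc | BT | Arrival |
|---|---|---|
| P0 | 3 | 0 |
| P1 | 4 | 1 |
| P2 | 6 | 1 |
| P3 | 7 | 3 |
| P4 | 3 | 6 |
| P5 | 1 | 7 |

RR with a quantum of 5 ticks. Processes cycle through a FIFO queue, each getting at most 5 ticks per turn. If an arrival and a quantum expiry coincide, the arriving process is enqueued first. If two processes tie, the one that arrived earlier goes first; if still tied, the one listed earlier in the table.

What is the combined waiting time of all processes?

Gantt: | P0 0-3 | P1 3-7 | P2 7-12 | P3 12-17 | P4 17-20 | P5 20-21 | P2 21-22 | P3 22-24 |
Completion: P0=3  P1=7  P2=22  P3=24  P4=20  P5=21
Turnaround (C−A): P0=3  P1=6  P2=21  P3=21  P4=14  P5=14
Waiting = turnaround − burst: P0=0, P1=2, P2=15, P3=14, P4=11, P5=13
Total waiting = 0 + 2 + 15 + 14 + 11 + 13 = 55

55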